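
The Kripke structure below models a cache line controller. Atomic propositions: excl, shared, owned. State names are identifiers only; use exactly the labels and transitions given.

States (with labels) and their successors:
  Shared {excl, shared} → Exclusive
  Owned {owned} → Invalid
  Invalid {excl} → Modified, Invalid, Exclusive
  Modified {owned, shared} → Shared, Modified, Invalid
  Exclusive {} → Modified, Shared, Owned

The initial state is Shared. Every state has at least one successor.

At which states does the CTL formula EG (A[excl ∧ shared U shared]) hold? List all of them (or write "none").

{Modified}

States satisfying A[excl ∧ shared U shared]: {Shared, Modified}.
States satisfying EG (A[excl ∧ shared U shared]): {Modified}.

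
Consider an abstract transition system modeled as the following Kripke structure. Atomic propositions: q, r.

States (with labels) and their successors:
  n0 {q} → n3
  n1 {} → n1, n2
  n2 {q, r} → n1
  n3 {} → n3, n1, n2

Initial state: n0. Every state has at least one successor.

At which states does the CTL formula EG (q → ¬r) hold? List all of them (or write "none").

{n0, n1, n3}

States satisfying q → ¬r: {n0, n1, n3}.
States satisfying EG (q → ¬r): {n0, n1, n3}.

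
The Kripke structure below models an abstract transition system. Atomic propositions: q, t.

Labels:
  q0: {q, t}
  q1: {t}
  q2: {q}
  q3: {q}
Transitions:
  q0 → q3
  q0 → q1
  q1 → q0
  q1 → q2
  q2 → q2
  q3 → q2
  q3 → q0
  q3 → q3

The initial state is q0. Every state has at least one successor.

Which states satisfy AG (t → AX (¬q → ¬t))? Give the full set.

States satisfying t → AX (¬q → ¬t): {q1, q2, q3}.
States satisfying AG (t → AX (¬q → ¬t)): {q2}.

{q2}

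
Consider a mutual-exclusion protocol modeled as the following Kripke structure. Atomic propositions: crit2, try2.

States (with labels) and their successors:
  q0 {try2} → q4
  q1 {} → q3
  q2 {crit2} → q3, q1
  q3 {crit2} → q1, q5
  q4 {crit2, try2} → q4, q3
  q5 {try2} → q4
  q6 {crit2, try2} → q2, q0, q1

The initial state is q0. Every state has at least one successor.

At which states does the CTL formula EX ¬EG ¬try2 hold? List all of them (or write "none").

{q0, q3, q4, q5, q6}

States satisfying ¬EG ¬try2: {q0, q4, q5, q6}.
States satisfying EX ¬EG ¬try2: {q0, q3, q4, q5, q6}.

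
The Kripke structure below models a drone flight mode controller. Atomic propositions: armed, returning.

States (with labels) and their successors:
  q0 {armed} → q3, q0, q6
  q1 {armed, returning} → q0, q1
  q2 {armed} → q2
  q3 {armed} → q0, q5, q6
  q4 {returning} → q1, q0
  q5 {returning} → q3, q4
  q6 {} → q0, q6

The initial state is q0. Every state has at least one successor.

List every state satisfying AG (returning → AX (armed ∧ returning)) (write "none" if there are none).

{q2}

States satisfying returning → AX (armed ∧ returning): {q0, q2, q3, q6}.
States satisfying AG (returning → AX (armed ∧ returning)): {q2}.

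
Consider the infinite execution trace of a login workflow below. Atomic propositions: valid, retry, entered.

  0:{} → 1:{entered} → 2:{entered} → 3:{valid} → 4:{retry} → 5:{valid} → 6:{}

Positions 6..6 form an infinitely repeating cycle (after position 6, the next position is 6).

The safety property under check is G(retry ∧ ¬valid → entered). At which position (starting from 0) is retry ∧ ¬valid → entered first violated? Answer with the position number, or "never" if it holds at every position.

4

Check retry ∧ ¬valid → entered at each position in order: 0 ✓, 1 ✓, 2 ✓, 3 ✓.
At position 4 the labels are {retry}, so retry ∧ ¬valid → entered is false there. This is the first violation.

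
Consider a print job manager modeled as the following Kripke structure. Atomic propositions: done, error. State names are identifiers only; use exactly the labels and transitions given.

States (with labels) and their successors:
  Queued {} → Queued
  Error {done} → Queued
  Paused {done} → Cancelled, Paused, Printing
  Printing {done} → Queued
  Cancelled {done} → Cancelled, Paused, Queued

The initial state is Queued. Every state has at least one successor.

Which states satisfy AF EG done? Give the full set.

States satisfying EG done: {Paused, Cancelled}.
States satisfying AF EG done: {Paused, Cancelled}.

{Paused, Cancelled}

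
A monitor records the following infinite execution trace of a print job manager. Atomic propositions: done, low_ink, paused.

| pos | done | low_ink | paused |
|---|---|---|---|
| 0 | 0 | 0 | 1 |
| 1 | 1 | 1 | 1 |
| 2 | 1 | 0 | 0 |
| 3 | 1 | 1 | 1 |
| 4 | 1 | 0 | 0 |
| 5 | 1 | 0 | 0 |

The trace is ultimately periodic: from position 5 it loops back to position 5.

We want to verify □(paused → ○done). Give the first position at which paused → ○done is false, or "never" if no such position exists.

paused → ○done holds at every position 0..5, and those are all the positions the trace ever visits, so the invariant □(paused → ○done) is never violated.

never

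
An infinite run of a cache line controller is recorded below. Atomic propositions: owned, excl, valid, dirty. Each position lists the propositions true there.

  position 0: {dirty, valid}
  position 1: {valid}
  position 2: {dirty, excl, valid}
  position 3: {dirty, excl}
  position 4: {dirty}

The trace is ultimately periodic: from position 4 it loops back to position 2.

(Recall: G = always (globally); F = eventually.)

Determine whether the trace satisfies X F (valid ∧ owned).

Violated

The position after 0 is 1; F (valid ∧ owned) is false there.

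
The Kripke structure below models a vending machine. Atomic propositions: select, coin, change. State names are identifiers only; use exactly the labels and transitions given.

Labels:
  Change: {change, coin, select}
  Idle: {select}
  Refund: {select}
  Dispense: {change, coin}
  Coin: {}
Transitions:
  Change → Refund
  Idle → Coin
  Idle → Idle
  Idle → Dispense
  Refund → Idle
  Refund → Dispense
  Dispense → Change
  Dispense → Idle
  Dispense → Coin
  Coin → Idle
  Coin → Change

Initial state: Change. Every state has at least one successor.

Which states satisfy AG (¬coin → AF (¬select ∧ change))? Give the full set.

none

States satisfying ¬coin → AF (¬select ∧ change): {Change, Dispense}.
States satisfying AG (¬coin → AF (¬select ∧ change)): ∅.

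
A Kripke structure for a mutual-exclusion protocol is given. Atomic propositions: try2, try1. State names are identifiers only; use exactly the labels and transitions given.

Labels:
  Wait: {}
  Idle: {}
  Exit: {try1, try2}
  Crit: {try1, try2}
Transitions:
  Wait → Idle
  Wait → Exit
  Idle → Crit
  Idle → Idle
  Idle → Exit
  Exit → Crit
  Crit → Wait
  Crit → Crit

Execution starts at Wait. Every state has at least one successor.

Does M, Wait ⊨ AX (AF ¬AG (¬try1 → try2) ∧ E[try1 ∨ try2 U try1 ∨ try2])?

States satisfying AX (AF ¬AG (¬try1 → try2) ∧ E[try1 ∨ try2 U try1 ∨ try2]): {Exit}.
Wait ∉ Sat(AX (AF ¬AG (¬try1 → try2) ∧ E[try1 ∨ try2 U try1 ∨ try2])).

Does not hold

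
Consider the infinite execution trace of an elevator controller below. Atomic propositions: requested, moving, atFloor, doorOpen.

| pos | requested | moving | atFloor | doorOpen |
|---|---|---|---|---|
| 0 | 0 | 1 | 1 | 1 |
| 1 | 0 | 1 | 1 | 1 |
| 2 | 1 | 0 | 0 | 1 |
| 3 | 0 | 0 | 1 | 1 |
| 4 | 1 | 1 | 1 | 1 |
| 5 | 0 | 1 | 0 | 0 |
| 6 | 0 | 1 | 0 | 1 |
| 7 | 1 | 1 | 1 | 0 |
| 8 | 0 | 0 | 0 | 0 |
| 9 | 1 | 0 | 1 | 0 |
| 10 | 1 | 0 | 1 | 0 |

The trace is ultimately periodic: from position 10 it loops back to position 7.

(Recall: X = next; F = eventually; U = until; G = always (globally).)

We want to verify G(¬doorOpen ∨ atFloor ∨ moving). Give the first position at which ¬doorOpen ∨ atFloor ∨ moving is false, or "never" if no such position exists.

Check ¬doorOpen ∨ atFloor ∨ moving at each position in order: 0 ✓, 1 ✓.
At position 2 the labels are {doorOpen, requested}, so ¬doorOpen ∨ atFloor ∨ moving is false there. This is the first violation.

2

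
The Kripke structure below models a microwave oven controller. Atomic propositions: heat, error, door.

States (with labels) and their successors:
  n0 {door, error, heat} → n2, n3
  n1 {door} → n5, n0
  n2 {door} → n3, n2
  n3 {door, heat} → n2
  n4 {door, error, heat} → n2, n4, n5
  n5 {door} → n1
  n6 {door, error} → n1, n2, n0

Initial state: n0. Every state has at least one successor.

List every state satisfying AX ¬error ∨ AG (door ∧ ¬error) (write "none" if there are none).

States satisfying ¬error: {n1, n2, n3, n5}.
States satisfying AX ¬error: {n0, n2, n3, n5}.
States satisfying door ∧ ¬error: {n1, n2, n3, n5}.
States satisfying AG (door ∧ ¬error): {n2, n3}.
States satisfying AX ¬error ∨ AG (door ∧ ¬error): {n0, n2, n3, n5}.

{n0, n2, n3, n5}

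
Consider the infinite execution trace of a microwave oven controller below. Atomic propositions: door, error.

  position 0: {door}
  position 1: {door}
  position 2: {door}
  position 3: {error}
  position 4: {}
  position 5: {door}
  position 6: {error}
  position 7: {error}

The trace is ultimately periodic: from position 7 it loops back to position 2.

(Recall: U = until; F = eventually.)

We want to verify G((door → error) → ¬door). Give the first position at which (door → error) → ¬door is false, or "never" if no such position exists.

(door → error) → ¬door holds at every position 0..7, and those are all the positions the trace ever visits, so the invariant G((door → error) → ¬door) is never violated.

never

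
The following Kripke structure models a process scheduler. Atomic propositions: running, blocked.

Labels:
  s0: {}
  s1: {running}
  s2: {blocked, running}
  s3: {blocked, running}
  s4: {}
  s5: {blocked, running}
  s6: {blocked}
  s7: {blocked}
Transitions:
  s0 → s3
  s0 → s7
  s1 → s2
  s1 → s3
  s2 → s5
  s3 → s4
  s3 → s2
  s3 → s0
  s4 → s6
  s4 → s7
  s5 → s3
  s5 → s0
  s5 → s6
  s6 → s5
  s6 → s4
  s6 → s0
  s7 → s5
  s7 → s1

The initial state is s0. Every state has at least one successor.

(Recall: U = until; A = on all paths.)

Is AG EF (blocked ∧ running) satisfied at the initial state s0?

Yes

States satisfying EF (blocked ∧ running): {s0, s1, s2, s3, s4, s5, s6, s7}.
States satisfying AG EF (blocked ∧ running): {s0, s1, s2, s3, s4, s5, s6, s7}.
Every state reachable from s0 satisfies EF (blocked ∧ running).
s0 ∈ Sat(AG EF (blocked ∧ running)).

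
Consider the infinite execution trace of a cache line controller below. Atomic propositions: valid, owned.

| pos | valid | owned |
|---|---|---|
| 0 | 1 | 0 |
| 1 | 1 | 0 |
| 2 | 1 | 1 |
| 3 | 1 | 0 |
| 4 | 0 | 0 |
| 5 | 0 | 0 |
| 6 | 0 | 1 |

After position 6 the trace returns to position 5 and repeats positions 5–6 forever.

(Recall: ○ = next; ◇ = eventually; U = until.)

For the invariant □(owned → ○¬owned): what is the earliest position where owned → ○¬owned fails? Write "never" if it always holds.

never

owned → ○¬owned holds at every position 0..6, and those are all the positions the trace ever visits, so the invariant □(owned → ○¬owned) is never violated.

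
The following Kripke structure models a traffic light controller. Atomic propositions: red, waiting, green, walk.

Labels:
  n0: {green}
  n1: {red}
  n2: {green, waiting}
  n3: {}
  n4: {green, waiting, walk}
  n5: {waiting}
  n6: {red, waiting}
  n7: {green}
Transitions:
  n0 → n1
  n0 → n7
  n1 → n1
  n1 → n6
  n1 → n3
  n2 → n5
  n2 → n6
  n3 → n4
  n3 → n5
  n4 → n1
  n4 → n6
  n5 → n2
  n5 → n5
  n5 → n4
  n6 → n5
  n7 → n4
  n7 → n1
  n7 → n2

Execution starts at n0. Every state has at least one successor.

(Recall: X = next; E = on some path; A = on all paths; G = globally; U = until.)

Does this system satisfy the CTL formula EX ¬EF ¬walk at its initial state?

No

States satisfying ¬EF ¬walk: ∅.
States satisfying EX ¬EF ¬walk: ∅.
No suitable path/successor from n0 witnesses the formula.
n0 ∉ Sat(EX ¬EF ¬walk).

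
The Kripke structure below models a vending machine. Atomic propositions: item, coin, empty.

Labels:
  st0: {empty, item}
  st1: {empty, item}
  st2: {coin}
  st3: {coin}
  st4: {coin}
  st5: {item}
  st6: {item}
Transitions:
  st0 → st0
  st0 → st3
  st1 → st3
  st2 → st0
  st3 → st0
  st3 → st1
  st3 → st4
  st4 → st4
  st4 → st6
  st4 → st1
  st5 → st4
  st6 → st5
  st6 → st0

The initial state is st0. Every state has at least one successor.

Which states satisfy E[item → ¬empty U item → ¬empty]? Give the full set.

States satisfying item → ¬empty: {st2, st3, st4, st5, st6}.
States satisfying E[item → ¬empty U item → ¬empty]: {st2, st3, st4, st5, st6}.

{st2, st3, st4, st5, st6}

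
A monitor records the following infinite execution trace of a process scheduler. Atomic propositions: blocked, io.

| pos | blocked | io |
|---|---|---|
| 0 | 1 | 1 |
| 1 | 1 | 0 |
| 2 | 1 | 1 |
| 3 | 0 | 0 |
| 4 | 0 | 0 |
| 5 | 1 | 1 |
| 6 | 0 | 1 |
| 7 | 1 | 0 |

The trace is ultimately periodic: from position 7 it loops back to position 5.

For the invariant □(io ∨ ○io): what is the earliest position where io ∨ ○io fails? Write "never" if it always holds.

3

Check io ∨ ○io at each position in order: 0 ✓, 1 ✓, 2 ✓.
At position 3 the labels are {} and the next position 4 has {}, so io ∨ ○io is false there. This is the first violation.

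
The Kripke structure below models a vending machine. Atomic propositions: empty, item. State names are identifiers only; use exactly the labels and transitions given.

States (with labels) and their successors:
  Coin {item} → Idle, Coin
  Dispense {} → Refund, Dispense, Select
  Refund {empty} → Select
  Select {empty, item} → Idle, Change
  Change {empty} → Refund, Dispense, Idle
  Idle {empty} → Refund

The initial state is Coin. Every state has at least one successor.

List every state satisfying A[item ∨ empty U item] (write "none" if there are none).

States satisfying item ∨ empty: {Coin, Refund, Select, Change, Idle}.
States satisfying item: {Coin, Select}.
States satisfying A[item ∨ empty U item]: {Coin, Refund, Select, Idle}.

{Coin, Refund, Select, Idle}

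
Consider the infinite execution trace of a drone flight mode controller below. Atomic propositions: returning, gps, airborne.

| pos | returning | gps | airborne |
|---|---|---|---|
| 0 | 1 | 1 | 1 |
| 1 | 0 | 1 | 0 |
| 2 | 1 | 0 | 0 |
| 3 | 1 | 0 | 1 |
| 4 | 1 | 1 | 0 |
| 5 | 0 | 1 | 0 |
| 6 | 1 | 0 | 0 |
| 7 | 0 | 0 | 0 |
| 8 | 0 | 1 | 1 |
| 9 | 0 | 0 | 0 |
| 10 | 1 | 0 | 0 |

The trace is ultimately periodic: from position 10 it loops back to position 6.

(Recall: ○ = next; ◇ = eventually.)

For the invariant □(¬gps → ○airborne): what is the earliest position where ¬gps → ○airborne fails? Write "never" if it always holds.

Check ¬gps → ○airborne at each position in order: 0 ✓, 1 ✓, 2 ✓.
At position 3 the labels are {airborne, returning} and the next position 4 has {gps, returning}, so ¬gps → ○airborne is false there. This is the first violation.

3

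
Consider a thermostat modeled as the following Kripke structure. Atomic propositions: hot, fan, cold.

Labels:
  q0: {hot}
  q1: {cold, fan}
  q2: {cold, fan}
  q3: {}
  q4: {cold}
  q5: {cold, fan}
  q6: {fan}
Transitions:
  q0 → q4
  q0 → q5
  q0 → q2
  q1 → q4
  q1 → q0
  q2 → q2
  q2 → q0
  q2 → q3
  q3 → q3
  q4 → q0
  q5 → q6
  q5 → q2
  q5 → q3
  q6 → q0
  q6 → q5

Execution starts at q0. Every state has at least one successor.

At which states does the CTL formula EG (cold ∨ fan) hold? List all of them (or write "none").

States satisfying cold ∨ fan: {q1, q2, q4, q5, q6}.
States satisfying EG (cold ∨ fan): {q2, q5, q6}.

{q2, q5, q6}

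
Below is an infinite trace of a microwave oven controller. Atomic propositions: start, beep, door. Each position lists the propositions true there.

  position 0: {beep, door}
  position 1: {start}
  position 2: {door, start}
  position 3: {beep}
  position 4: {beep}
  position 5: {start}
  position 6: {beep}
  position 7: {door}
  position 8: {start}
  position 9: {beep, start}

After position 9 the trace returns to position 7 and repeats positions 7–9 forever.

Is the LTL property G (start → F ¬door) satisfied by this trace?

Satisfied

start → F ¬door holds at every position 0..9, and those are all positions ever visited, so G (start → F ¬door) holds.
Positions where start holds: 1, 2, 5, 8, 9.
Check F ¬door at each: 1→ok, 2→ok, 5→ok, 8→ok, 9→ok.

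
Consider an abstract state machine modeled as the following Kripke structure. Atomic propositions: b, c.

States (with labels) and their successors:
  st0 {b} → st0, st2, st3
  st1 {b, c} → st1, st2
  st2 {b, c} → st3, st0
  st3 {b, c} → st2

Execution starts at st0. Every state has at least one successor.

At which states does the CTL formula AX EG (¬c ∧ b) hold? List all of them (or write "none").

States satisfying EG (¬c ∧ b): {st0}.
States satisfying AX EG (¬c ∧ b): ∅.

none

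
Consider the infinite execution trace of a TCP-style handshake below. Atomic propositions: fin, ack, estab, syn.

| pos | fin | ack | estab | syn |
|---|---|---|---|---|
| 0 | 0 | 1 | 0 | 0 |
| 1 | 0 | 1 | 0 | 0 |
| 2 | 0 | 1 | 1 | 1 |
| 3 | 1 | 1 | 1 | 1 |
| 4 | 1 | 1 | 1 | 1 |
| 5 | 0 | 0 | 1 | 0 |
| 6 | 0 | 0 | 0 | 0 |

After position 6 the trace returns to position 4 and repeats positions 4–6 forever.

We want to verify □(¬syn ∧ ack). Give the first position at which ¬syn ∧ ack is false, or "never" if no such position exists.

2

Check ¬syn ∧ ack at each position in order: 0 ✓, 1 ✓.
At position 2 the labels are {ack, estab, syn}, so ¬syn ∧ ack is false there. This is the first violation.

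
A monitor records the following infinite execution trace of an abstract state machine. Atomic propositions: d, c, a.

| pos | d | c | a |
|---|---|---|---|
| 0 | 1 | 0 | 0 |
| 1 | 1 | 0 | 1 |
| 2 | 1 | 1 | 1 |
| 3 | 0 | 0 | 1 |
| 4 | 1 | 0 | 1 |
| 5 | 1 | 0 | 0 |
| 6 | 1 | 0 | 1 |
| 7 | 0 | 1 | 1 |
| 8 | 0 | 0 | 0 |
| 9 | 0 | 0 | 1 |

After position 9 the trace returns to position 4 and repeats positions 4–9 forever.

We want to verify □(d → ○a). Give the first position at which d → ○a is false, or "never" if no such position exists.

Check d → ○a at each position in order: 0 ✓, 1 ✓, 2 ✓, 3 ✓.
At position 4 the labels are {a, d} and the next position 5 has {d}, so d → ○a is false there. This is the first violation.

4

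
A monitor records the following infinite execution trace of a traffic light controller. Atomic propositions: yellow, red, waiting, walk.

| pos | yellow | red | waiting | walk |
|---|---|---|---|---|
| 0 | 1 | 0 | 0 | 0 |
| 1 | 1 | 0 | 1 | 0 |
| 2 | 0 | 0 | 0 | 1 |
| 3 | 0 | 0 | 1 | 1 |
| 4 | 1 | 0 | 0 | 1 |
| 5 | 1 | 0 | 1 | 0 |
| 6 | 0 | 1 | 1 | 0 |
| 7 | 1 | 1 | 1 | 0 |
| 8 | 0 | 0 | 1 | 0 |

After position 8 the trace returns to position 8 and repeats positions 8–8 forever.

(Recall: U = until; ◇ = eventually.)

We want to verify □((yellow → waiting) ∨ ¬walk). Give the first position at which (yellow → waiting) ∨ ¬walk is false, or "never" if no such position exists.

4

Check (yellow → waiting) ∨ ¬walk at each position in order: 0 ✓, 1 ✓, 2 ✓, 3 ✓.
At position 4 the labels are {walk, yellow}, so (yellow → waiting) ∨ ¬walk is false there. This is the first violation.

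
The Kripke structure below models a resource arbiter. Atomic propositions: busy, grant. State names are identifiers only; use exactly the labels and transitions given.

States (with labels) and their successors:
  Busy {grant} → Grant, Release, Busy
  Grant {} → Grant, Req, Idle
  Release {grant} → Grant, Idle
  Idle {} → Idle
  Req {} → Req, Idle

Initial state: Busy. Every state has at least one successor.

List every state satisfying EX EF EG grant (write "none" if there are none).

{Busy}

States satisfying EF EG grant: {Busy}.
States satisfying EX EF EG grant: {Busy}.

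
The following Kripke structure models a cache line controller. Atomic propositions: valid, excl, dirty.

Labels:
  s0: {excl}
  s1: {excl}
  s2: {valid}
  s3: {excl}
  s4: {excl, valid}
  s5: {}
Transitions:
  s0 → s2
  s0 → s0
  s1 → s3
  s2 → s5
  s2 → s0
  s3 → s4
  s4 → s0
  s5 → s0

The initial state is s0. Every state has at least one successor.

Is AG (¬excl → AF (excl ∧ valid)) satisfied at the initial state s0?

States satisfying ¬excl → AF (excl ∧ valid): {s0, s1, s3, s4}.
States satisfying AG (¬excl → AF (excl ∧ valid)): ∅.
s2 is reachable from s0 and violates ¬excl → AF (excl ∧ valid), so AG fails at s0.
s0 ∉ Sat(AG (¬excl → AF (excl ∧ valid))).

Violated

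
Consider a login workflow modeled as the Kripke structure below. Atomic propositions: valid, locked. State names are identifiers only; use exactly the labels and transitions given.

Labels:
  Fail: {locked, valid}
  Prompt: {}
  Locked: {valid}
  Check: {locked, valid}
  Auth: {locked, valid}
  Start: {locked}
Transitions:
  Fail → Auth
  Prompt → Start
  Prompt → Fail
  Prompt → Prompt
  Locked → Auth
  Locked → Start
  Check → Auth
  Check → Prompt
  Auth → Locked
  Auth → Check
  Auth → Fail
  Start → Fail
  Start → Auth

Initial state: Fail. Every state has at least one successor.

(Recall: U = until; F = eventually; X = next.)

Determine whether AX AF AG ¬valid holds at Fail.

States satisfying AF AG ¬valid: ∅.
States satisfying AX AF AG ¬valid: ∅.
Fail ∉ Sat(AX AF AG ¬valid).

Does not hold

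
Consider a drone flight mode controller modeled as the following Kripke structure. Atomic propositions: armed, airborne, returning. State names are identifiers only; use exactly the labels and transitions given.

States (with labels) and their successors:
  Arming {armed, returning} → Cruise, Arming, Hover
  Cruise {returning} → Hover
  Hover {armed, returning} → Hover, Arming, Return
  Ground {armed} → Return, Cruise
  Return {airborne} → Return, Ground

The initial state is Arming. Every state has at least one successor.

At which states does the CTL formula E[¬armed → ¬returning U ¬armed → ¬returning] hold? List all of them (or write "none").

{Arming, Hover, Ground, Return}

States satisfying ¬armed → ¬returning: {Arming, Hover, Ground, Return}.
States satisfying E[¬armed → ¬returning U ¬armed → ¬returning]: {Arming, Hover, Ground, Return}.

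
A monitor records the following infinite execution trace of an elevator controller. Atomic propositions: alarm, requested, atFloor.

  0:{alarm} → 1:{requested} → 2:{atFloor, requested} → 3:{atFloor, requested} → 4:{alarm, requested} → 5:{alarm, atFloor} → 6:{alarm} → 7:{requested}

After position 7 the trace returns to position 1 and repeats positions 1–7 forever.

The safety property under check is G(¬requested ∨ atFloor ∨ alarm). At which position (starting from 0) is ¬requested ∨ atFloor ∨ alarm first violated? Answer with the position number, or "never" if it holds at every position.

1

Check ¬requested ∨ atFloor ∨ alarm at each position in order: 0 ✓.
At position 1 the labels are {requested}, so ¬requested ∨ atFloor ∨ alarm is false there. This is the first violation.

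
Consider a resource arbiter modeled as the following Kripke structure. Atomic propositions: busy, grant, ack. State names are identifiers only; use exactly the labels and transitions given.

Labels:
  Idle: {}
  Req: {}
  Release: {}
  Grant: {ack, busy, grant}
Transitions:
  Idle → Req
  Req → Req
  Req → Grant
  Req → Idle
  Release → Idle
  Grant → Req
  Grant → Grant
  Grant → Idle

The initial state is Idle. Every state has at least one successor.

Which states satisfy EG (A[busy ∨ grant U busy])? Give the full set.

{Grant}

States satisfying A[busy ∨ grant U busy]: {Grant}.
States satisfying EG (A[busy ∨ grant U busy]): {Grant}.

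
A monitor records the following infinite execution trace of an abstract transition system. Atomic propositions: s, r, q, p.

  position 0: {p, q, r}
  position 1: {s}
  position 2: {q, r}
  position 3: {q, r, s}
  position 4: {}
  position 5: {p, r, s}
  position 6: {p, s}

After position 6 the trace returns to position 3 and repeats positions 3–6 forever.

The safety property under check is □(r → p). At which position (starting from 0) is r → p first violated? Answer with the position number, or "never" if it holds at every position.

Check r → p at each position in order: 0 ✓, 1 ✓.
At position 2 the labels are {q, r}, so r → p is false there. This is the first violation.

2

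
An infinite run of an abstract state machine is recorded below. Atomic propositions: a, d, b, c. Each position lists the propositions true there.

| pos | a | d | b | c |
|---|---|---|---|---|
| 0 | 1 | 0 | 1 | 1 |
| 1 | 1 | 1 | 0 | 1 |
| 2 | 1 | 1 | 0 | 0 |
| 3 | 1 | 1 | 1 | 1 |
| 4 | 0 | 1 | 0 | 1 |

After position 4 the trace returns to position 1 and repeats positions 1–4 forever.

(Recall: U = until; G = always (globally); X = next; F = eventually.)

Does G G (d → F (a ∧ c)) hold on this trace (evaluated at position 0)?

Holds

G (d → F (a ∧ c)) holds at every position 0..4, and those are all positions ever visited, so G G (d → F (a ∧ c)) holds.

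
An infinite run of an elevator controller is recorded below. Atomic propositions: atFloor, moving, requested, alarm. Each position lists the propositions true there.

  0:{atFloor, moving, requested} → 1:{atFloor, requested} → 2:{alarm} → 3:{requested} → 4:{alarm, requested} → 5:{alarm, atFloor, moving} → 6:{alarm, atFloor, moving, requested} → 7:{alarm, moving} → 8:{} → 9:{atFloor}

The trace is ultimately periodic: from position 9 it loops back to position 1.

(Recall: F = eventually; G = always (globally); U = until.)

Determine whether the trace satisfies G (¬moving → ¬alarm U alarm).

Holds

¬moving → ¬alarm U alarm holds at every position 0..9, and those are all positions ever visited, so G (¬moving → ¬alarm U alarm) holds.
Positions where ¬moving holds: 1, 2, 3, 4, 8, 9.
Check ¬alarm U alarm at each: 1→ok, 2→ok, 3→ok, 4→ok, 8→ok, 9→ok.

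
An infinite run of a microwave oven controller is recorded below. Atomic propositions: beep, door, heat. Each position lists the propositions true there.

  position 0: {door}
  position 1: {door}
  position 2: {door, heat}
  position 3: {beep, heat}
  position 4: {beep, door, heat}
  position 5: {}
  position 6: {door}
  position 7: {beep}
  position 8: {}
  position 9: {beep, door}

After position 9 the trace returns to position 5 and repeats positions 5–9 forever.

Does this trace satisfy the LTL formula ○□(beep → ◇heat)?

The position after 0 is 1; □(beep → ◇heat) is false there.

Does not hold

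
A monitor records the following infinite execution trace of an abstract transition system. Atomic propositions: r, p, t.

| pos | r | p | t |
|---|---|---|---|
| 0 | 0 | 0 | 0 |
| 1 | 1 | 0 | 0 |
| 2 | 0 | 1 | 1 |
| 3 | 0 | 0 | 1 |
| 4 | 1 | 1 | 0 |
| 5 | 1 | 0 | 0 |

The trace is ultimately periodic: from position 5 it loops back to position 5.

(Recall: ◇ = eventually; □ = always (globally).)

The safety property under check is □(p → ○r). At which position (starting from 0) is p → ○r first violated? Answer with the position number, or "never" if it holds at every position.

Check p → ○r at each position in order: 0 ✓, 1 ✓.
At position 2 the labels are {p, t} and the next position 3 has {t}, so p → ○r is false there. This is the first violation.

2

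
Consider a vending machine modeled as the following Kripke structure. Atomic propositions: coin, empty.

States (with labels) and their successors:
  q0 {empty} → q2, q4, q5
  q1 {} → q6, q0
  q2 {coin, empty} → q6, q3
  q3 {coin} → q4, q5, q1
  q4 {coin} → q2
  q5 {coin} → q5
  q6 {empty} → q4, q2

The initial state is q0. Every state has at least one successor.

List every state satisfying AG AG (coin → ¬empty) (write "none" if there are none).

States satisfying AG (coin → ¬empty): {q5}.
States satisfying AG AG (coin → ¬empty): {q5}.

{q5}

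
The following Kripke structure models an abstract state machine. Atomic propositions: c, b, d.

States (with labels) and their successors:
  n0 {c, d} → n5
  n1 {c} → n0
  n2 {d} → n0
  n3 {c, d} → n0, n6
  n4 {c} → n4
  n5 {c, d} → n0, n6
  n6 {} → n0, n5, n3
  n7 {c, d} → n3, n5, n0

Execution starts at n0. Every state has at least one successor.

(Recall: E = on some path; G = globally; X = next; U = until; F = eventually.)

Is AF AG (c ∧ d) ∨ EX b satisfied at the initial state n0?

States satisfying AG (c ∧ d): ∅.
States satisfying AF AG (c ∧ d): ∅.
States satisfying b: ∅.
States satisfying EX b: ∅.
States satisfying AF AG (c ∧ d) ∨ EX b: ∅.
n0 ∉ Sat(AF AG (c ∧ d) ∨ EX b).

Does not hold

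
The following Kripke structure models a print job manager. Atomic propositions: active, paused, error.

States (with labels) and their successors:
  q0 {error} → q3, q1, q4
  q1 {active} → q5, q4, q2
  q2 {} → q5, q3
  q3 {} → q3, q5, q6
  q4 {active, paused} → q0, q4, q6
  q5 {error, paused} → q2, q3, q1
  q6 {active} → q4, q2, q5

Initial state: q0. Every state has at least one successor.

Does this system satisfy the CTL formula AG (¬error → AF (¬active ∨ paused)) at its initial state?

Satisfied

States satisfying ¬error → AF (¬active ∨ paused): {q0, q1, q2, q3, q4, q5, q6}.
States satisfying AG (¬error → AF (¬active ∨ paused)): {q0, q1, q2, q3, q4, q5, q6}.
Every state reachable from q0 satisfies ¬error → AF (¬active ∨ paused).
q0 ∈ Sat(AG (¬error → AF (¬active ∨ paused))).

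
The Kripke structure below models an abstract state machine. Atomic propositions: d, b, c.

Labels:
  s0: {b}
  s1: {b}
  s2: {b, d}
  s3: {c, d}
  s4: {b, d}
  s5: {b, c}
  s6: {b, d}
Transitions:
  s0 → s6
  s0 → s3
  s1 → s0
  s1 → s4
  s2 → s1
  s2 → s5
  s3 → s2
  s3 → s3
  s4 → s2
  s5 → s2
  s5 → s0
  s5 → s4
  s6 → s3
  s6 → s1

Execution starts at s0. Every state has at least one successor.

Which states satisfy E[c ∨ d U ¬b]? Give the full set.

{s3, s6}

States satisfying c ∨ d: {s2, s3, s4, s5, s6}.
States satisfying ¬b: {s3}.
States satisfying E[c ∨ d U ¬b]: {s3, s6}.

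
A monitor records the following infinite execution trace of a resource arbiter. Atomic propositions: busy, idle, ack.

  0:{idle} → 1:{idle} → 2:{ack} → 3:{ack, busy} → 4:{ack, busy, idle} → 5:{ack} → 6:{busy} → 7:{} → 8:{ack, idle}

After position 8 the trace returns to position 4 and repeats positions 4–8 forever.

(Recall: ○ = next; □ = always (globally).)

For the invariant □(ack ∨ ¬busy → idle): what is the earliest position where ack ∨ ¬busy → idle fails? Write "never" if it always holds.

2

Check ack ∨ ¬busy → idle at each position in order: 0 ✓, 1 ✓.
At position 2 the labels are {ack}, so ack ∨ ¬busy → idle is false there. This is the first violation.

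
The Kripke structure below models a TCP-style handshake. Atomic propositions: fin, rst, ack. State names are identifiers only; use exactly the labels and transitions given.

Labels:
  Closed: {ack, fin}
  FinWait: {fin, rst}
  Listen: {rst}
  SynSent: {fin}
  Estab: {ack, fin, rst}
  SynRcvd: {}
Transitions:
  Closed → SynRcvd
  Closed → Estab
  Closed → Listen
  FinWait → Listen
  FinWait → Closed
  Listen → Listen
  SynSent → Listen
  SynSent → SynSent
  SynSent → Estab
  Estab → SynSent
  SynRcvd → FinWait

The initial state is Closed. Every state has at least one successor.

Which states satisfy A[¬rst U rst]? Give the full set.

{Closed, FinWait, Listen, Estab, SynRcvd}

States satisfying ¬rst: {Closed, SynSent, SynRcvd}.
States satisfying rst: {FinWait, Listen, Estab}.
States satisfying A[¬rst U rst]: {Closed, FinWait, Listen, Estab, SynRcvd}.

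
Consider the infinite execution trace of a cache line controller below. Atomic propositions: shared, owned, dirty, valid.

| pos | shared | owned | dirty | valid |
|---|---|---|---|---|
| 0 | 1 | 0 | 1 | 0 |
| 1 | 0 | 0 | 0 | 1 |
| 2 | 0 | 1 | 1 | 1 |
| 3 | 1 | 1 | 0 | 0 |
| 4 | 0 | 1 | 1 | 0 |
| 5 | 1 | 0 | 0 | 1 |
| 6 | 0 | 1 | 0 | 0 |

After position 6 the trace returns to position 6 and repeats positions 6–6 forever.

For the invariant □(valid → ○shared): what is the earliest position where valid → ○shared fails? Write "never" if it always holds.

1

Check valid → ○shared at each position in order: 0 ✓.
At position 1 the labels are {valid} and the next position 2 has {dirty, owned, valid}, so valid → ○shared is false there. This is the first violation.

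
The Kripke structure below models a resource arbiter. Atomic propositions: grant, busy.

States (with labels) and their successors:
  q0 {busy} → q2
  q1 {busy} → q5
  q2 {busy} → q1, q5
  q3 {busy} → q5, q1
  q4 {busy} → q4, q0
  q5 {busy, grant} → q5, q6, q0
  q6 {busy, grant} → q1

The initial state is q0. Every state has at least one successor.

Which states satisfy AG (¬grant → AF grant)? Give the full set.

{q0, q1, q2, q3, q5, q6}

States satisfying ¬grant → AF grant: {q0, q1, q2, q3, q5, q6}.
States satisfying AG (¬grant → AF grant): {q0, q1, q2, q3, q5, q6}.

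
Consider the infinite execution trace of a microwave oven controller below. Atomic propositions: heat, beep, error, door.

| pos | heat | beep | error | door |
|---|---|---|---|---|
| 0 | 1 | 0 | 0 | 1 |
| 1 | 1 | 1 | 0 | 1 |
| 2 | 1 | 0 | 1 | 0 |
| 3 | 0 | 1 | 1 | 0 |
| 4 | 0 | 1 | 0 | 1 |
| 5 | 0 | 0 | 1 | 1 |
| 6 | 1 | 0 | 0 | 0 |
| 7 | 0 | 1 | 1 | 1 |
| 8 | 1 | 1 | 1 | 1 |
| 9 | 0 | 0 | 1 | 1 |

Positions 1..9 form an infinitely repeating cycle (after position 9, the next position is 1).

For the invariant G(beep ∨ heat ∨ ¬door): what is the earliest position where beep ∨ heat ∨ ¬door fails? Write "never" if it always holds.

Check beep ∨ heat ∨ ¬door at each position in order: 0 ✓, 1 ✓, 2 ✓, 3 ✓, 4 ✓.
At position 5 the labels are {door, error}, so beep ∨ heat ∨ ¬door is false there. This is the first violation.

5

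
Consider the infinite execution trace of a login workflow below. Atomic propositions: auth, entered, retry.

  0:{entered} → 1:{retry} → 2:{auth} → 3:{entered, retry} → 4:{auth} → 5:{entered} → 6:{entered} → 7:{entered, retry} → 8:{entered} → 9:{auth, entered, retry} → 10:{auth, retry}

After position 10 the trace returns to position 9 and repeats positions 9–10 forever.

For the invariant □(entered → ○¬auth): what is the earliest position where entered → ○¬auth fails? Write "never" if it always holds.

Check entered → ○¬auth at each position in order: 0 ✓, 1 ✓, 2 ✓.
At position 3 the labels are {entered, retry} and the next position 4 has {auth}, so entered → ○¬auth is false there. This is the first violation.

3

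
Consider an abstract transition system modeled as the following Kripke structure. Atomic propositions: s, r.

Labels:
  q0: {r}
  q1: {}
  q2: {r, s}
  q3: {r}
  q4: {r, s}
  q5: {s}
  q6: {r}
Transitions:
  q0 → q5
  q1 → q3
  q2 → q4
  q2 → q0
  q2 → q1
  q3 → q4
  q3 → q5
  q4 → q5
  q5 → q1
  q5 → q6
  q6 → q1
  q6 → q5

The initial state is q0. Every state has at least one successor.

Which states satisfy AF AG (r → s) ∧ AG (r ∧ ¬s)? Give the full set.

States satisfying AG (r → s): ∅.
States satisfying AF AG (r → s): ∅.
States satisfying r ∧ ¬s: {q0, q3, q6}.
States satisfying AG (r ∧ ¬s): ∅.
States satisfying AF AG (r → s) ∧ AG (r ∧ ¬s): ∅.

none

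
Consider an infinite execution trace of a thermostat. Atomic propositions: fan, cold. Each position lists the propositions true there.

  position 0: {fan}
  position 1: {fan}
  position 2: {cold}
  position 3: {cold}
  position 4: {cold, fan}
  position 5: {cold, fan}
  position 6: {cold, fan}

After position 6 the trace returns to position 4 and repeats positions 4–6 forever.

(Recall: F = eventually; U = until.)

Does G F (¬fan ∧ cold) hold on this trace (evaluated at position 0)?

F (¬fan ∧ cold) must hold at every position from 0 onward. It fails at position 4, so G F (¬fan ∧ cold) is false.

Does not hold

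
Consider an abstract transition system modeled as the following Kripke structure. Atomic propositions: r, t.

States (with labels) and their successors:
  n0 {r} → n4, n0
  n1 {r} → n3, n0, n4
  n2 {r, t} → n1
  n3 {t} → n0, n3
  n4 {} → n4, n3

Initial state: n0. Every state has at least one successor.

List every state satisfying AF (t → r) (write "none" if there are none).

{n0, n1, n2, n4}

States satisfying t → r: {n0, n1, n2, n4}.
States satisfying AF (t → r): {n0, n1, n2, n4}.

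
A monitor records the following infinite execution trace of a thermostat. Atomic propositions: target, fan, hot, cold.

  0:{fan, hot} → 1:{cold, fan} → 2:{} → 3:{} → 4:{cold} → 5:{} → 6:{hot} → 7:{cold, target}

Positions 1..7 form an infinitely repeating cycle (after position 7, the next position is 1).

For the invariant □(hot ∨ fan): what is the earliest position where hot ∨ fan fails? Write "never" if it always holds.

2

Check hot ∨ fan at each position in order: 0 ✓, 1 ✓.
At position 2 the labels are {}, so hot ∨ fan is false there. This is the first violation.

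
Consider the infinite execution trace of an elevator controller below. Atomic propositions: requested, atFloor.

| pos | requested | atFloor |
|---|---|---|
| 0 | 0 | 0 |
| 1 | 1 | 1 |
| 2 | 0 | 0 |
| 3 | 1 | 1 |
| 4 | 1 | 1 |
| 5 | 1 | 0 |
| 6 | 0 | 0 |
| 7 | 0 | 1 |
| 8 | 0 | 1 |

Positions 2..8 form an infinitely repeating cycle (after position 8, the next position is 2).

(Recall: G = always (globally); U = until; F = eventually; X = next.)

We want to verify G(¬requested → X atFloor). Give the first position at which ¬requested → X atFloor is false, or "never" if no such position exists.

Check ¬requested → X atFloor at each position in order: 0 ✓, 1 ✓, 2 ✓, 3 ✓, 4 ✓, 5 ✓, 6 ✓, 7 ✓.
At position 8 the labels are {atFloor} and the next position 2 has {}, so ¬requested → X atFloor is false there. This is the first violation.

8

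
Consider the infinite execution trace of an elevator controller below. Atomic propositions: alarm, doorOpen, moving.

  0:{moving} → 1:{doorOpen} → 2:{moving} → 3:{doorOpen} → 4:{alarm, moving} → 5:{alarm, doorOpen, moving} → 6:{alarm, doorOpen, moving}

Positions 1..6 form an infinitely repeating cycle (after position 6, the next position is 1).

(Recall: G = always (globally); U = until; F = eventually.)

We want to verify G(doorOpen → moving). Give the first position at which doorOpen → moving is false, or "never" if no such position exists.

Check doorOpen → moving at each position in order: 0 ✓.
At position 1 the labels are {doorOpen}, so doorOpen → moving is false there. This is the first violation.

1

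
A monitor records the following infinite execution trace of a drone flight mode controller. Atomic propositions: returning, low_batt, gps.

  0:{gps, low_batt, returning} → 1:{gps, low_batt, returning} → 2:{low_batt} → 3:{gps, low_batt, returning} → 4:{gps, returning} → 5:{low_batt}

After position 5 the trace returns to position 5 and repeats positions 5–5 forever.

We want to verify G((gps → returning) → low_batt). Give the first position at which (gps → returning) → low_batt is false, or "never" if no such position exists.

4

Check (gps → returning) → low_batt at each position in order: 0 ✓, 1 ✓, 2 ✓, 3 ✓.
At position 4 the labels are {gps, returning}, so (gps → returning) → low_batt is false there. This is the first violation.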